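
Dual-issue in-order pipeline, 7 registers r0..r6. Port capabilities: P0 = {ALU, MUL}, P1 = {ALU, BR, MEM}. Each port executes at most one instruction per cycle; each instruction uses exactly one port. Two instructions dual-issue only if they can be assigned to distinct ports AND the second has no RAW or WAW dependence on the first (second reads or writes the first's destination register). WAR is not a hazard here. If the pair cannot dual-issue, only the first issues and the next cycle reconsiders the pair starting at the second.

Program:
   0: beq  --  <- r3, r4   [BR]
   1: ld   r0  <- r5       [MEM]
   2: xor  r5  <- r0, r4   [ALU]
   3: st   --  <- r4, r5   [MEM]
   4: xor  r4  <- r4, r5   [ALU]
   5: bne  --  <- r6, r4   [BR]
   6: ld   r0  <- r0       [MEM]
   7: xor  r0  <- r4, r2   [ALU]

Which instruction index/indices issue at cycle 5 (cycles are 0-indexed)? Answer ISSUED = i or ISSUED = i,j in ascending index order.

  cy0 -> i0 (beq) no-port BR/MEM
  cy1 -> i1 (ld) RAW r0
  cy2 -> i2 (xor) RAW r5
  cy3 -> i3&i4 (st+xor) pair
  cy4 -> i5 (bne) no-port BR/MEM
  cy5 -> i6 (ld) WAW r0
  cy6 -> i7 (xor) tail

ISSUED = 6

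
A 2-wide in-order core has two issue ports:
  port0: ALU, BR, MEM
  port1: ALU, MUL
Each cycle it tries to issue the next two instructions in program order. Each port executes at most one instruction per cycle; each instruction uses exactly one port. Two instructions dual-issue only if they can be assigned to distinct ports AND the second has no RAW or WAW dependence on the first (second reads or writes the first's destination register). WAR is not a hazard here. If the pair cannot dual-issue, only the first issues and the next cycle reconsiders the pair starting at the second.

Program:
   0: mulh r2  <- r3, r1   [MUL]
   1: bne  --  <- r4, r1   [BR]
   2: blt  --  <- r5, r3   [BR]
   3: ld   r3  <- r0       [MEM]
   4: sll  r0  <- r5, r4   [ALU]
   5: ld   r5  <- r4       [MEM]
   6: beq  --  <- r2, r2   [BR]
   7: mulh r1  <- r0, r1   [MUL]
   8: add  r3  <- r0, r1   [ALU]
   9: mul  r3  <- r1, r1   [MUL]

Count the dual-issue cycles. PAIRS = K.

PAIRS = 3

#0 head=0: mulh.MUL+bne.BR i0+i1 pair
#1 head=2: blt.BR i2 no-port BR/MEM
#2 head=3: ld.MEM+sll.ALU i3+i4 pair
#3 head=5: ld.MEM i5 no-port MEM/BR
#4 head=6: beq.BR+mulh.MUL i6+i7 pair
#5 head=8: add.ALU i8 WAW r3
#6 head=9: mul.MUL i9 tail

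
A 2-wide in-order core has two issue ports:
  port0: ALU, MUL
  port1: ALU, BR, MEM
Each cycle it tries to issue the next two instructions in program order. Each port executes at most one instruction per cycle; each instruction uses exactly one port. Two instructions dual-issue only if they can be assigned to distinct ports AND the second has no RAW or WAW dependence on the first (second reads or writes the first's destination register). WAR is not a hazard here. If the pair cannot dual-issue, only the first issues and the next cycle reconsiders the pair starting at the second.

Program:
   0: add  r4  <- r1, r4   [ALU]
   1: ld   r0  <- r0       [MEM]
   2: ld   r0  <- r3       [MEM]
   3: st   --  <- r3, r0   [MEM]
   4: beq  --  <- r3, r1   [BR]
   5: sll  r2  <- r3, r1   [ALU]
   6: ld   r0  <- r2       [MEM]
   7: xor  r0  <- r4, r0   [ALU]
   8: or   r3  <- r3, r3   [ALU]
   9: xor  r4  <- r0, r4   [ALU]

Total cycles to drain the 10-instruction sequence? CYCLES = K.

CYCLES = 7

[0] i0&i1  add/ld  -- pair
[1] i2  ld  -- no-port MEM/MEM
[2] i3  st  -- no-port MEM/BR
[3] i4&i5  beq/sll  -- pair
[4] i6  ld  -- RAW+WAW r0
[5] i7&i8  xor/or  -- pair
[6] i9  xor  -- tail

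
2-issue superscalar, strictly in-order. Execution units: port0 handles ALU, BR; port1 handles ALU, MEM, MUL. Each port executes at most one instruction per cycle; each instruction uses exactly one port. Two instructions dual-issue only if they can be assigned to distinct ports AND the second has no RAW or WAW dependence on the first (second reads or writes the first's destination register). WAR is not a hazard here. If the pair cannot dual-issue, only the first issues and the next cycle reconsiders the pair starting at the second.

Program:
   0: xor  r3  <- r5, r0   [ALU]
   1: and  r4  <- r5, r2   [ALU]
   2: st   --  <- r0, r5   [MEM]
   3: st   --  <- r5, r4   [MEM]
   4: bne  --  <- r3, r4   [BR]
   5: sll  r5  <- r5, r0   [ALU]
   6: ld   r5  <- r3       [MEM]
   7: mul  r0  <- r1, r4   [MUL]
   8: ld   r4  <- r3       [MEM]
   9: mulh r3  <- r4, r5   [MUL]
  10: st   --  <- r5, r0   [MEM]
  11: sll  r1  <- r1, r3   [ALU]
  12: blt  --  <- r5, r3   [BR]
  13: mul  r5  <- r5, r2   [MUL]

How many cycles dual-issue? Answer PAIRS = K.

PAIRS = 4

c0: i0,i1 xor+and  2-wide
c1: i2 st  no-port MEM/MEM
c2: i3,i4 st+bne  2-wide
c3: i5 sll  WAW r5
c4: i6 ld  no-port MEM/MUL
c5: i7 mul  no-port MUL/MEM
c6: i8 ld  no-port MEM/MUL
c7: i9 mulh  no-port MUL/MEM
c8: i10,i11 st+sll  2-wide
c9: i12,i13 blt+mul  2-wide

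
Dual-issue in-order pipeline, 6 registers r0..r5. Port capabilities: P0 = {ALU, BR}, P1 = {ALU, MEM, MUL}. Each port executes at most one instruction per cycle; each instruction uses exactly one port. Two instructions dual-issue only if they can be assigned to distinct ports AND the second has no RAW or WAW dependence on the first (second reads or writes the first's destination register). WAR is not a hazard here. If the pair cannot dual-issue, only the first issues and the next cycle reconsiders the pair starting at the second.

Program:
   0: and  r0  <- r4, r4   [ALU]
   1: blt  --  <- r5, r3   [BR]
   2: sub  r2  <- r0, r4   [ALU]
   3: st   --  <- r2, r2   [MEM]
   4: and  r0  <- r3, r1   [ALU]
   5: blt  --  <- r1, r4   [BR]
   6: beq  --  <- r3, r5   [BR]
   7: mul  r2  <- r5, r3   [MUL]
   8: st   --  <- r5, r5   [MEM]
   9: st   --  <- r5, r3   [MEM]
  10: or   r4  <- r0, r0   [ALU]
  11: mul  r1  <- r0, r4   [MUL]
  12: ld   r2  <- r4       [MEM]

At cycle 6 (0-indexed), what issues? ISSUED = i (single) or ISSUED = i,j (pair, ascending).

ISSUED = 9,10

t=0 i0+i1:and+blt ; pair
t=1 i2:sub ; RAW r2
t=2 i3+i4:st+and ; pair
t=3 i5:blt ; no-port BR/BR
t=4 i6+i7:beq+mul ; pair
t=5 i8:st ; no-port MEM/MEM
t=6 i9+i10:st+or ; pair
t=7 i11:mul ; no-port MUL/MEM
t=8 i12:ld ; tail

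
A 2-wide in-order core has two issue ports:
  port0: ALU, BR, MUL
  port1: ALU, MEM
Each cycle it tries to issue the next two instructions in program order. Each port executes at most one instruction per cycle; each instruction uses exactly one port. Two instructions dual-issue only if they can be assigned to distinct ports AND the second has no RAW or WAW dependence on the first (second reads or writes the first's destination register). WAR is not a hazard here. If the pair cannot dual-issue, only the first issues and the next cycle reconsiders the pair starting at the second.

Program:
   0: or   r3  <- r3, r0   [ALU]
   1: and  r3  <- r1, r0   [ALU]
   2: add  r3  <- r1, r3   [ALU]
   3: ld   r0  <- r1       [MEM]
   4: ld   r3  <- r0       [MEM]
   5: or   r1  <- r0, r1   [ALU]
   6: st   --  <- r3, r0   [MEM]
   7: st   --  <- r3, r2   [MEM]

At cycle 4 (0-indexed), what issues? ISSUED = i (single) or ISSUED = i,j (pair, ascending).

0. or @i0  | WAW r3
1. and @i1  | RAW+WAW r3
2. add;ld @i2&i3  | pair
3. ld;or @i4&i5  | pair
4. st @i6  | no-port MEM/MEM
5. st @i7  | tail

ISSUED = 6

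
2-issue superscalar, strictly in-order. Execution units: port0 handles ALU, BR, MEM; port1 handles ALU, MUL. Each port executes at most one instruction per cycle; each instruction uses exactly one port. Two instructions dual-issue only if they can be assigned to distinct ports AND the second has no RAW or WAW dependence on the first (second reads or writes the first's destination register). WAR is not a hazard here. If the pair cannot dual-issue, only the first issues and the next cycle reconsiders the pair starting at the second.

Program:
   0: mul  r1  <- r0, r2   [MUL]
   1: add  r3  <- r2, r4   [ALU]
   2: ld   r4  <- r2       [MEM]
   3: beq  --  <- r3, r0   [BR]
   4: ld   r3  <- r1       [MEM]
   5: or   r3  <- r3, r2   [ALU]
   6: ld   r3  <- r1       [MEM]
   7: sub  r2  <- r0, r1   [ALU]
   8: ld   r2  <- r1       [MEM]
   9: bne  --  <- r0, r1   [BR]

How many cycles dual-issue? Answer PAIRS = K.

[0] i0+i1  mul;add  -- 2-wide
[1] i2  ld  -- no-port MEM/BR
[2] i3  beq  -- no-port BR/MEM
[3] i4  ld  -- RAW+WAW r3
[4] i5  or  -- WAW r3
[5] i6+i7  ld;sub  -- 2-wide
[6] i8  ld  -- no-port MEM/BR
[7] i9  bne  -- tail

PAIRS = 2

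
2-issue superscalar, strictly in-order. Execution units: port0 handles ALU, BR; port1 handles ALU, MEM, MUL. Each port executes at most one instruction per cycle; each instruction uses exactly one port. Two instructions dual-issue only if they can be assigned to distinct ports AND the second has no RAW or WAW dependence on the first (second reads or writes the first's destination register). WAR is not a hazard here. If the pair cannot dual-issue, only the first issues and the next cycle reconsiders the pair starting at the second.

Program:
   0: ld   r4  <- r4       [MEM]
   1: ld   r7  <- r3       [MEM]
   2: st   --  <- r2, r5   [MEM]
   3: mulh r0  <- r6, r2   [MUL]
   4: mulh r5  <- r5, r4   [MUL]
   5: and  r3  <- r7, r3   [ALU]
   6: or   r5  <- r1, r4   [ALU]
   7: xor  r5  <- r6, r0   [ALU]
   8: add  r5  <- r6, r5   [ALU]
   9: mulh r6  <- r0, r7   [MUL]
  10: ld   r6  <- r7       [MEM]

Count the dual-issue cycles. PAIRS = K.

PAIRS = 2

t=0 i0:ld ; no-port MEM/MEM
t=1 i1:ld ; no-port MEM/MEM
t=2 i2:st ; no-port MEM/MUL
t=3 i3:mulh ; no-port MUL/MUL
t=4 i4&i5:mulh and ; dual
t=5 i6:or ; WAW r5
t=6 i7:xor ; RAW+WAW r5
t=7 i8&i9:add mulh ; dual
t=8 i10:ld ; tail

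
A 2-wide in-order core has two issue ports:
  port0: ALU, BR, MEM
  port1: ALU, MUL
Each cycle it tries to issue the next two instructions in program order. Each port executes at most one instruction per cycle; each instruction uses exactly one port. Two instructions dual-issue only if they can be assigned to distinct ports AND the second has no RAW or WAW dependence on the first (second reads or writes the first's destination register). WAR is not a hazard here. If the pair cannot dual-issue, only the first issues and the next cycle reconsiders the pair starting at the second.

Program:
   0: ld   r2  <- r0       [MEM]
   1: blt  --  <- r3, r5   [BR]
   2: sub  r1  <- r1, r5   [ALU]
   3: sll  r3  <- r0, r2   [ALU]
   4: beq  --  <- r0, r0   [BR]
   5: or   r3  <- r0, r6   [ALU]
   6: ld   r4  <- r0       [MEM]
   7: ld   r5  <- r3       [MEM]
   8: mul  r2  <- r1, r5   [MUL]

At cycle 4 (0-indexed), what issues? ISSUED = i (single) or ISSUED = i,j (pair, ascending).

  cy0 -> i0 (ld) no-port MEM/BR
  cy1 -> i1,i2 (blt sub) dual
  cy2 -> i3,i4 (sll beq) dual
  cy3 -> i5,i6 (or ld) dual
  cy4 -> i7 (ld) RAW r5
  cy5 -> i8 (mul) tail

ISSUED = 7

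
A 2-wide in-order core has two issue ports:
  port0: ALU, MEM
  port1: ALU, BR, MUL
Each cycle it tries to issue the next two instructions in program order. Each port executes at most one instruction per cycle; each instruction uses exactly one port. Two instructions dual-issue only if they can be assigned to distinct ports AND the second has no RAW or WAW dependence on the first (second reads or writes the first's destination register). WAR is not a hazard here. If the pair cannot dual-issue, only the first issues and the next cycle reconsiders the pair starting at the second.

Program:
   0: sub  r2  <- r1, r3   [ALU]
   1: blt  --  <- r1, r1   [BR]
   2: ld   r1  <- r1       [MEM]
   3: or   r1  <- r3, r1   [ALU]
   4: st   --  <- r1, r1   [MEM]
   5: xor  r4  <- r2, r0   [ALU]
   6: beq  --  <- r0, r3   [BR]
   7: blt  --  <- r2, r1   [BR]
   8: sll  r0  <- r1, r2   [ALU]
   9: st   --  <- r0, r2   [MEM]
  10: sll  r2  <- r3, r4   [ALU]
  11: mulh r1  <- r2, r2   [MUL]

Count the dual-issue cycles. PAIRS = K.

0. sub;blt @i0/i1  | 2-wide
1. ld @i2  | RAW+WAW r1
2. or @i3  | RAW r1
3. st;xor @i4/i5  | 2-wide
4. beq @i6  | no-port BR/BR
5. blt;sll @i7/i8  | 2-wide
6. st;sll @i9/i10  | 2-wide
7. mulh @i11  | tail

PAIRS = 4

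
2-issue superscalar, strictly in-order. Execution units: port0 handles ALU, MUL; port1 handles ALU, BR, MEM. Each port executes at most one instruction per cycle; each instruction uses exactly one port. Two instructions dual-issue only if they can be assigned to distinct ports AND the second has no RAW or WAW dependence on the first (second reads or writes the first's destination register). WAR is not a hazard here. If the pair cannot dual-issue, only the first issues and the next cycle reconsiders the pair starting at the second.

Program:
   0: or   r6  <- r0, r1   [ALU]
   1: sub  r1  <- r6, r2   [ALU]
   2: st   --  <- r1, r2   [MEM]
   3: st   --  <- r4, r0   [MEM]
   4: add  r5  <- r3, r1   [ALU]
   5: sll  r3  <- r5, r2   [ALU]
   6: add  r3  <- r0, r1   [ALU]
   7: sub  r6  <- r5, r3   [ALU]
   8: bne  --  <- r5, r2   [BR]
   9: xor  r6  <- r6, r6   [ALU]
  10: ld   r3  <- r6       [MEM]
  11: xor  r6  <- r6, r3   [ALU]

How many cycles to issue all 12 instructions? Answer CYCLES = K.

t=0 i0:or ; RAW r6
t=1 i1:sub ; RAW r1
t=2 i2:st ; no-port MEM/MEM
t=3 i3&i4:st/add ; pair
t=4 i5:sll ; WAW r3
t=5 i6:add ; RAW r3
t=6 i7&i8:sub/bne ; pair
t=7 i9:xor ; RAW r6
t=8 i10:ld ; RAW r3
t=9 i11:xor ; tail

CYCLES = 10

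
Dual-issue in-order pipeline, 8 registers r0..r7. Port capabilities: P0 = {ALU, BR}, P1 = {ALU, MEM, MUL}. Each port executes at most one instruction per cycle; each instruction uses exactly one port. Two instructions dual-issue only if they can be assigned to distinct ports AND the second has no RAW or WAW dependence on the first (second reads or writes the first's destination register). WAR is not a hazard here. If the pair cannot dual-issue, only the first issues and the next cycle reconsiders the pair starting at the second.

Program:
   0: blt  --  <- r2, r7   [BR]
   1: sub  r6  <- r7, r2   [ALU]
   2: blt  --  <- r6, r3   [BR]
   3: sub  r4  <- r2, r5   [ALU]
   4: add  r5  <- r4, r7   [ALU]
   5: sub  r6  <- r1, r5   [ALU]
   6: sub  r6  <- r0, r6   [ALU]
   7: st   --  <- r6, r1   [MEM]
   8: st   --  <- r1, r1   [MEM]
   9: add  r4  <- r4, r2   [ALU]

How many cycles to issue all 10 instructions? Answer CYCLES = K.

CYCLES = 7

t=0 i0&i1:blt.BR sub.ALU ; 2-wide
t=1 i2&i3:blt.BR sub.ALU ; 2-wide
t=2 i4:add.ALU ; RAW r5
t=3 i5:sub.ALU ; RAW+WAW r6
t=4 i6:sub.ALU ; RAW r6
t=5 i7:st.MEM ; no-port MEM/MEM
t=6 i8&i9:st.MEM add.ALU ; 2-wide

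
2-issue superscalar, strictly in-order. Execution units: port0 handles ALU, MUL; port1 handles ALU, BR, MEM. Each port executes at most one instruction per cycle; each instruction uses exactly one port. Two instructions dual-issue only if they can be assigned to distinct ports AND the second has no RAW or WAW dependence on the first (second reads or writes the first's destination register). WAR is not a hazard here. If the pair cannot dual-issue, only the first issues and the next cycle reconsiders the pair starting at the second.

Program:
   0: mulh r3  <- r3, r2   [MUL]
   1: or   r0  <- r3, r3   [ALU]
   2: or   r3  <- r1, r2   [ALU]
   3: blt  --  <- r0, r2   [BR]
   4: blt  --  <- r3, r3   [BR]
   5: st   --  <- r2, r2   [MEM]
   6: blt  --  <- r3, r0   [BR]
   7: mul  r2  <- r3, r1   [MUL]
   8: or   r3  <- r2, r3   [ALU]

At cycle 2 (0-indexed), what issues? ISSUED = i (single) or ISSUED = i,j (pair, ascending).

[0] i0  mulh.MUL  -- RAW r3
[1] i1,i2  or.ALU+or.ALU  -- dual
[2] i3  blt.BR  -- no-port BR/BR
[3] i4  blt.BR  -- no-port BR/MEM
[4] i5  st.MEM  -- no-port MEM/BR
[5] i6,i7  blt.BR+mul.MUL  -- dual
[6] i8  or.ALU  -- tail

ISSUED = 3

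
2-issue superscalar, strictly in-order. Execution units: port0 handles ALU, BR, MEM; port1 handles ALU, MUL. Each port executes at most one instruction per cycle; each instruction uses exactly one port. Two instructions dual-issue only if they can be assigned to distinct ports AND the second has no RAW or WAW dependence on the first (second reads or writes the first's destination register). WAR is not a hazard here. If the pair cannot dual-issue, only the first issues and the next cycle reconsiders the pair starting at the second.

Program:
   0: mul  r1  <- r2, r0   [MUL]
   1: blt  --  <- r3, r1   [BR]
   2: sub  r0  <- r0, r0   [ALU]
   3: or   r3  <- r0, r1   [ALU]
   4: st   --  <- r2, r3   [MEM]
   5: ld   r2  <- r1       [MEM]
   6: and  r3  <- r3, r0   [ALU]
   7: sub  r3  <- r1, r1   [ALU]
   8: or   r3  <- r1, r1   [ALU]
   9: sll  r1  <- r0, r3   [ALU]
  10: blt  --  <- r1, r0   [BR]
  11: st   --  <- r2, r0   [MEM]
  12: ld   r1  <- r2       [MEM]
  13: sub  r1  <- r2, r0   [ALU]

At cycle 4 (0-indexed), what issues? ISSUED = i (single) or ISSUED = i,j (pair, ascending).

  cy0 -> i0 (mul) RAW r1
  cy1 -> i1&i2 (blt;sub) dual
  cy2 -> i3 (or) RAW r3
  cy3 -> i4 (st) no-port MEM/MEM
  cy4 -> i5&i6 (ld;and) dual
  cy5 -> i7 (sub) WAW r3
  cy6 -> i8 (or) RAW r3
  cy7 -> i9 (sll) RAW r1
  cy8 -> i10 (blt) no-port BR/MEM
  cy9 -> i11 (st) no-port MEM/MEM
  cy10 -> i12 (ld) WAW r1
  cy11 -> i13 (sub) tail

ISSUED = 5,6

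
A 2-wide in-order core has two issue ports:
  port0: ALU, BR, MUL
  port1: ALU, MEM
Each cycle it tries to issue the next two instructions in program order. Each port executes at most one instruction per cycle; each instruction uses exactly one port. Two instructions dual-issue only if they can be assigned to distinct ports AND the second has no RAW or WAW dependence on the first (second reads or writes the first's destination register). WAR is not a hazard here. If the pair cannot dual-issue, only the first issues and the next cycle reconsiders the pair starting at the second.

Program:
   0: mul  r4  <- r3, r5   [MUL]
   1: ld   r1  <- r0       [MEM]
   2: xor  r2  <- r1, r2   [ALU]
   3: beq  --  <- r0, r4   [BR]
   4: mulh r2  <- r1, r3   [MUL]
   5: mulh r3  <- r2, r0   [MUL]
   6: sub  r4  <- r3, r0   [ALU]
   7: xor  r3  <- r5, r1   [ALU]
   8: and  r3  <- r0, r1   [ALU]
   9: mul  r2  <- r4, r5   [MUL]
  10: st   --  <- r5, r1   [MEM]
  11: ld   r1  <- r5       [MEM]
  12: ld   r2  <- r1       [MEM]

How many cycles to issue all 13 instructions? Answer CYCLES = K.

[0] i0&i1  mul.MUL;ld.MEM  -- 2-wide
[1] i2&i3  xor.ALU;beq.BR  -- 2-wide
[2] i4  mulh.MUL  -- no-port MUL/MUL
[3] i5  mulh.MUL  -- RAW r3
[4] i6&i7  sub.ALU;xor.ALU  -- 2-wide
[5] i8&i9  and.ALU;mul.MUL  -- 2-wide
[6] i10  st.MEM  -- no-port MEM/MEM
[7] i11  ld.MEM  -- no-port MEM/MEM
[8] i12  ld.MEM  -- tail

CYCLES = 9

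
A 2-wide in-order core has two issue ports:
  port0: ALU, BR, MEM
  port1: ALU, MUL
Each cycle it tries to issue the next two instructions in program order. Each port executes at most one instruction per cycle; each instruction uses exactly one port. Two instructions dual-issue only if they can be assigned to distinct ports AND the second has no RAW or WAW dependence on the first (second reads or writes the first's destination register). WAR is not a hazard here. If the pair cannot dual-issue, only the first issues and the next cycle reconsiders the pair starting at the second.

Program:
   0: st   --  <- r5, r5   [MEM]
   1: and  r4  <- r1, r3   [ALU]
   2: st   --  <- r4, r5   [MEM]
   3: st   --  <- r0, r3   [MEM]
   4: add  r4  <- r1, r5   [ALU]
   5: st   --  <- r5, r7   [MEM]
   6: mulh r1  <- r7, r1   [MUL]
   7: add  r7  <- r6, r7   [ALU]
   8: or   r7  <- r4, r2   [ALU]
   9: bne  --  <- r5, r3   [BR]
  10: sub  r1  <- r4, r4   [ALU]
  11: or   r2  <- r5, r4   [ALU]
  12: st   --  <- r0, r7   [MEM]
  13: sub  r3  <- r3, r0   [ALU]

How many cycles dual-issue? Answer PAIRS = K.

  cy0 -> i0,i1 (st/and) pair
  cy1 -> i2 (st) no-port MEM/MEM
  cy2 -> i3,i4 (st/add) pair
  cy3 -> i5,i6 (st/mulh) pair
  cy4 -> i7 (add) WAW r7
  cy5 -> i8,i9 (or/bne) pair
  cy6 -> i10,i11 (sub/or) pair
  cy7 -> i12,i13 (st/sub) pair

PAIRS = 6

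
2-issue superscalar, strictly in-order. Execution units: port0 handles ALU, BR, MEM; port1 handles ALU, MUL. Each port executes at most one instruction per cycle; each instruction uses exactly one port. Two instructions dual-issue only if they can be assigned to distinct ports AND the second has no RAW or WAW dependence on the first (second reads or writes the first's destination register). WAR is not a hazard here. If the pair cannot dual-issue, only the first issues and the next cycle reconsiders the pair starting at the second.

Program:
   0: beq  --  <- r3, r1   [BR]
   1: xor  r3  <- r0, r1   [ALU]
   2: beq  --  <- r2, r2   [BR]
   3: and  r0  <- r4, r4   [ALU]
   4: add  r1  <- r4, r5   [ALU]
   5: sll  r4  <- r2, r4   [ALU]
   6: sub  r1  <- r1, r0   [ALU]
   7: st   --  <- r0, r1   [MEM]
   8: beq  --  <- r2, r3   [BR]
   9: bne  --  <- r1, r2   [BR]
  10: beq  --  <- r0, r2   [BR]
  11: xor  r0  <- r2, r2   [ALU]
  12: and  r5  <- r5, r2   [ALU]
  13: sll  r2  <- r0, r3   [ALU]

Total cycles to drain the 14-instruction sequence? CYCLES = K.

0. beq.BR;xor.ALU @i0&i1  | pair
1. beq.BR;and.ALU @i2&i3  | pair
2. add.ALU;sll.ALU @i4&i5  | pair
3. sub.ALU @i6  | RAW r1
4. st.MEM @i7  | no-port MEM/BR
5. beq.BR @i8  | no-port BR/BR
6. bne.BR @i9  | no-port BR/BR
7. beq.BR;xor.ALU @i10&i11  | pair
8. and.ALU;sll.ALU @i12&i13  | pair

CYCLES = 9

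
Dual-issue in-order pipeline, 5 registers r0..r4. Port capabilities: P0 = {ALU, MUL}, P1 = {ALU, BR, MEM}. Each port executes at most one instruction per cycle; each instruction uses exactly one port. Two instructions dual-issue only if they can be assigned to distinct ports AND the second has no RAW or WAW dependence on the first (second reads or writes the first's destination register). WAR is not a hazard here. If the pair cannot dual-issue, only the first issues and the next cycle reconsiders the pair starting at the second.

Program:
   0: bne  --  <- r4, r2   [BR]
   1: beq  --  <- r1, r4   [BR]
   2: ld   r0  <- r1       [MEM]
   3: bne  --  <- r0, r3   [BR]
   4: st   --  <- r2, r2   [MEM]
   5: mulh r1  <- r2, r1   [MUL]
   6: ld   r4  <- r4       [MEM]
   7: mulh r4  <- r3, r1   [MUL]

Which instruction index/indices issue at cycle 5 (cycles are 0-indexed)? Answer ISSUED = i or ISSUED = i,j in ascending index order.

ISSUED = 6

#0 head=0: bne i0 no-port BR/BR
#1 head=1: beq i1 no-port BR/MEM
#2 head=2: ld i2 no-port MEM/BR
#3 head=3: bne i3 no-port BR/MEM
#4 head=4: st/mulh i4/i5 2-wide
#5 head=6: ld i6 WAW r4
#6 head=7: mulh i7 tail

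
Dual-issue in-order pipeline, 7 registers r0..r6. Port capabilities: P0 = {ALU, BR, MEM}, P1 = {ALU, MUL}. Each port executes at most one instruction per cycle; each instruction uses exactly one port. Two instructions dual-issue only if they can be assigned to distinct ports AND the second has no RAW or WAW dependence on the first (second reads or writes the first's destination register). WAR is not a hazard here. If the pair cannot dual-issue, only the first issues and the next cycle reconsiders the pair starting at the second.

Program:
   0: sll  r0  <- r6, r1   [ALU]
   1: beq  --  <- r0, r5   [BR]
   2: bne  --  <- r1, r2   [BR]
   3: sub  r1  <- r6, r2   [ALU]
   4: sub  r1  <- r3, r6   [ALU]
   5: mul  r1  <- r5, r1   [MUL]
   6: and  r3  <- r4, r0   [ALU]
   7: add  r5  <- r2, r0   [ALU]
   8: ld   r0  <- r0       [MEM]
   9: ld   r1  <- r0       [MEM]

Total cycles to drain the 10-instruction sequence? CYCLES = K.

[0] i0  sll  -- RAW r0
[1] i1  beq  -- no-port BR/BR
[2] i2/i3  bne/sub  -- pair
[3] i4  sub  -- RAW+WAW r1
[4] i5/i6  mul/and  -- pair
[5] i7/i8  add/ld  -- pair
[6] i9  ld  -- tail

CYCLES = 7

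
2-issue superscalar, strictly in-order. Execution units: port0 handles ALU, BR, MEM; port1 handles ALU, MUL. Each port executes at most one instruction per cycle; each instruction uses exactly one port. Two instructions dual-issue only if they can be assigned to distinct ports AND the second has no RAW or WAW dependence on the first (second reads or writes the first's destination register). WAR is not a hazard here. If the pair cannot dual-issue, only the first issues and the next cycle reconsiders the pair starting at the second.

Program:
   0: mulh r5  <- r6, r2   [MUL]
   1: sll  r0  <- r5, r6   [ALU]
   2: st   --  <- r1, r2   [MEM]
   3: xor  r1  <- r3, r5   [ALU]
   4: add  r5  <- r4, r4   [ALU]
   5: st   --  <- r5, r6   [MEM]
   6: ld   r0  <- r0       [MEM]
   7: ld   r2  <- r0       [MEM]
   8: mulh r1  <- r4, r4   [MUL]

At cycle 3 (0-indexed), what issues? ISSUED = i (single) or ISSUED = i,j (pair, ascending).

ISSUED = 5

  cy0 -> i0 (mulh.MUL) RAW r5
  cy1 -> i1+i2 (sll.ALU/st.MEM) pair
  cy2 -> i3+i4 (xor.ALU/add.ALU) pair
  cy3 -> i5 (st.MEM) no-port MEM/MEM
  cy4 -> i6 (ld.MEM) no-port MEM/MEM
  cy5 -> i7+i8 (ld.MEM/mulh.MUL) pair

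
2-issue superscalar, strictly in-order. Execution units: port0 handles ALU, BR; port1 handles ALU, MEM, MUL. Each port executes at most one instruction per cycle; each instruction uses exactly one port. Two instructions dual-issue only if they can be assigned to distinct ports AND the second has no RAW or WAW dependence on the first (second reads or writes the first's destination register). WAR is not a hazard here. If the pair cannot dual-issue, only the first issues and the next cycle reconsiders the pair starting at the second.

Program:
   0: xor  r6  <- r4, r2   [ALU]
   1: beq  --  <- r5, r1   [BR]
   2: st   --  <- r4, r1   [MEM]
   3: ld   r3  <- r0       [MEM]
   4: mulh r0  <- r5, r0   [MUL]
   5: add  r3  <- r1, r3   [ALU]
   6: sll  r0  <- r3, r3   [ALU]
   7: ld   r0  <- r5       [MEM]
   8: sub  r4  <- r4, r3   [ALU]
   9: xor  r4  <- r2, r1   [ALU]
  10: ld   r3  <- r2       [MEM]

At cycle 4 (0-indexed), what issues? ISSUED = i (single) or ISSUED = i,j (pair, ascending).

t=0 i0&i1:xor beq ; pair
t=1 i2:st ; no-port MEM/MEM
t=2 i3:ld ; no-port MEM/MUL
t=3 i4&i5:mulh add ; pair
t=4 i6:sll ; WAW r0
t=5 i7&i8:ld sub ; pair
t=6 i9&i10:xor ld ; pair

ISSUED = 6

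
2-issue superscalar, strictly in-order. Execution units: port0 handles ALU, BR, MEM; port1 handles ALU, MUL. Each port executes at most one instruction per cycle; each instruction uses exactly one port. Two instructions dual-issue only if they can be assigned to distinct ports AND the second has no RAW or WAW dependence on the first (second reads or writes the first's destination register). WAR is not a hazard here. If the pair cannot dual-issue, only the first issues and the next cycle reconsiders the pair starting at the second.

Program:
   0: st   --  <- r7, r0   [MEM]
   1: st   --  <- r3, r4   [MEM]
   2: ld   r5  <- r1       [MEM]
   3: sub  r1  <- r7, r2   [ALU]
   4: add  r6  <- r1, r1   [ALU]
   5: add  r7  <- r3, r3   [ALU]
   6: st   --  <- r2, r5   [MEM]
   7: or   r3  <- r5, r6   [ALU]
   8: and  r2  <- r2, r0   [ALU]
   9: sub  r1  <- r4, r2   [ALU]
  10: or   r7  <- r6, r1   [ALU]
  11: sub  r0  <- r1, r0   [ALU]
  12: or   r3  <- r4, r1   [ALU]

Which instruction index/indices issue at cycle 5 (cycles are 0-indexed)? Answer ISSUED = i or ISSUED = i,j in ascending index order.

  cy0 -> i0 (st) no-port MEM/MEM
  cy1 -> i1 (st) no-port MEM/MEM
  cy2 -> i2+i3 (ld/sub) 2-wide
  cy3 -> i4+i5 (add/add) 2-wide
  cy4 -> i6+i7 (st/or) 2-wide
  cy5 -> i8 (and) RAW r2
  cy6 -> i9 (sub) RAW r1
  cy7 -> i10+i11 (or/sub) 2-wide
  cy8 -> i12 (or) tail

ISSUED = 8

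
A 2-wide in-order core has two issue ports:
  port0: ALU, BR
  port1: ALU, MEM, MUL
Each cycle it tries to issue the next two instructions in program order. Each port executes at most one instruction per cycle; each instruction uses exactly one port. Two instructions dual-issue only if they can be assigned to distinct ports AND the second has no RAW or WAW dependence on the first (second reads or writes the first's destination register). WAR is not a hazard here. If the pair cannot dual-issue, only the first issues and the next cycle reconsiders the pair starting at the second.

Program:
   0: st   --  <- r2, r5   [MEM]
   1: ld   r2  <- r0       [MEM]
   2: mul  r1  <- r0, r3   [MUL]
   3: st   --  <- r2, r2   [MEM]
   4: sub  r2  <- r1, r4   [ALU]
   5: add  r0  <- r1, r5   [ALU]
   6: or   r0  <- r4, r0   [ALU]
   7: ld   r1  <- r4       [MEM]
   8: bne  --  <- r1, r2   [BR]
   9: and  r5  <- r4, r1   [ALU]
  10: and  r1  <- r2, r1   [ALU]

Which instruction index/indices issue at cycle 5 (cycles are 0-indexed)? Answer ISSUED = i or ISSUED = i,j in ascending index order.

t=0 i0:st.MEM ; no-port MEM/MEM
t=1 i1:ld.MEM ; no-port MEM/MUL
t=2 i2:mul.MUL ; no-port MUL/MEM
t=3 i3+i4:st.MEM;sub.ALU ; dual
t=4 i5:add.ALU ; RAW+WAW r0
t=5 i6+i7:or.ALU;ld.MEM ; dual
t=6 i8+i9:bne.BR;and.ALU ; dual
t=7 i10:and.ALU ; tail

ISSUED = 6,7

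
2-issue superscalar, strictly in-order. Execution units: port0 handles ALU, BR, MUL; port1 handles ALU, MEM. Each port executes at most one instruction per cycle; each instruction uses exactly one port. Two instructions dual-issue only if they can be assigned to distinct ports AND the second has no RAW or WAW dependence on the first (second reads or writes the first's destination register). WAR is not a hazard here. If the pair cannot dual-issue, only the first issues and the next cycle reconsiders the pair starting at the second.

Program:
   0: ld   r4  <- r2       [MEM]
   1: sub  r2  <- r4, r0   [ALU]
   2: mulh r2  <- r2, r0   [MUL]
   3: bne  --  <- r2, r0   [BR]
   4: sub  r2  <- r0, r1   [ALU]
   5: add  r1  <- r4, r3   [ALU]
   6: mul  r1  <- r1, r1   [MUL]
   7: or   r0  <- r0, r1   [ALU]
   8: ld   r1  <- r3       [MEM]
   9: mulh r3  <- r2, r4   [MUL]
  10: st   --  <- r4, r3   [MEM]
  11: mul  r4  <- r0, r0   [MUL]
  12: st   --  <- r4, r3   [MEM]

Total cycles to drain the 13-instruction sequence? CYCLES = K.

CYCLES = 10

#0 head=0: ld.MEM i0 RAW r4
#1 head=1: sub.ALU i1 RAW+WAW r2
#2 head=2: mulh.MUL i2 no-port MUL/BR
#3 head=3: bne.BR+sub.ALU i3,i4 2-wide
#4 head=5: add.ALU i5 RAW+WAW r1
#5 head=6: mul.MUL i6 RAW r1
#6 head=7: or.ALU+ld.MEM i7,i8 2-wide
#7 head=9: mulh.MUL i9 RAW r3
#8 head=10: st.MEM+mul.MUL i10,i11 2-wide
#9 head=12: st.MEM i12 tail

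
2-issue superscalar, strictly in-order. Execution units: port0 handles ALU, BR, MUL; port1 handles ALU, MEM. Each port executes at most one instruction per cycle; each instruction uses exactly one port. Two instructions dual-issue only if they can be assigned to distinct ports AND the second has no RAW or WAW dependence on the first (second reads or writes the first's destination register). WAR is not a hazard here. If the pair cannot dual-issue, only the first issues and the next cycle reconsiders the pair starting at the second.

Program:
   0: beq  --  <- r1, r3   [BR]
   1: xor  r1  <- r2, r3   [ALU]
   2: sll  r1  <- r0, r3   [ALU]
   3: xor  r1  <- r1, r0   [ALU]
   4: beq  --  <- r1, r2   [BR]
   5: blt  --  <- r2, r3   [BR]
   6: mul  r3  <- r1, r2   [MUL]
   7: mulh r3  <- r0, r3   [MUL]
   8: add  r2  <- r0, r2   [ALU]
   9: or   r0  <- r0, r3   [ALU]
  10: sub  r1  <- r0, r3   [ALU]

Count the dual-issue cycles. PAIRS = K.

[0] i0+i1  beq.BR/xor.ALU  -- dual
[1] i2  sll.ALU  -- RAW+WAW r1
[2] i3  xor.ALU  -- RAW r1
[3] i4  beq.BR  -- no-port BR/BR
[4] i5  blt.BR  -- no-port BR/MUL
[5] i6  mul.MUL  -- no-port MUL/MUL
[6] i7+i8  mulh.MUL/add.ALU  -- dual
[7] i9  or.ALU  -- RAW r0
[8] i10  sub.ALU  -- tail

PAIRS = 2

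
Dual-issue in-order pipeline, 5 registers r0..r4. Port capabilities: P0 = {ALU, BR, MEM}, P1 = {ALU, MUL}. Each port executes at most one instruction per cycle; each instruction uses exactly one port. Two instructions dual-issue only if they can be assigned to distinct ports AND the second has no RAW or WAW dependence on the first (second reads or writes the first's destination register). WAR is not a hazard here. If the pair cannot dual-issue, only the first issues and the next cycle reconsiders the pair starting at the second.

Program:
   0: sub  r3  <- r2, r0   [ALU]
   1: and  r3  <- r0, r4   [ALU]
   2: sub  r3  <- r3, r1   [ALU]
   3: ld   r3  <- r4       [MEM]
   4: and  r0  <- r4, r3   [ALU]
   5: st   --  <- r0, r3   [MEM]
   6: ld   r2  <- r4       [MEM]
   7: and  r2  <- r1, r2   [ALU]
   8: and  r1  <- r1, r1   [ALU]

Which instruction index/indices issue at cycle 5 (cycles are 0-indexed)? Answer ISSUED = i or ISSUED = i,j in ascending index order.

ISSUED = 5

c0: i0 sub.ALU  WAW r3
c1: i1 and.ALU  RAW+WAW r3
c2: i2 sub.ALU  WAW r3
c3: i3 ld.MEM  RAW r3
c4: i4 and.ALU  RAW r0
c5: i5 st.MEM  no-port MEM/MEM
c6: i6 ld.MEM  RAW+WAW r2
c7: i7/i8 and.ALU+and.ALU  dual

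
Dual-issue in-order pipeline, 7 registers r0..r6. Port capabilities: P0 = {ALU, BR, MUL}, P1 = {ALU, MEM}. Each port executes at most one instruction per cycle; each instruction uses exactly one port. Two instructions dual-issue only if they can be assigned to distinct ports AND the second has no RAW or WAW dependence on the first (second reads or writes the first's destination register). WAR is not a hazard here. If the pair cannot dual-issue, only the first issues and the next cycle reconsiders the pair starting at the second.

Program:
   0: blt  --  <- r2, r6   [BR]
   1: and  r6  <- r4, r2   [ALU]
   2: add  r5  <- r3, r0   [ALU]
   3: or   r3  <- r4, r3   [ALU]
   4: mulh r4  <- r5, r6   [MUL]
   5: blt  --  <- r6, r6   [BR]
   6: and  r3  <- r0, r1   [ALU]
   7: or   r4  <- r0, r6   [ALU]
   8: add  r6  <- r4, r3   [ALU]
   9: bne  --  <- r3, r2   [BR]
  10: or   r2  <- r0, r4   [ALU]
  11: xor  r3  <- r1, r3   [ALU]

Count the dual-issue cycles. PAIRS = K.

PAIRS = 5

t=0 i0&i1:blt.BR/and.ALU ; dual
t=1 i2&i3:add.ALU/or.ALU ; dual
t=2 i4:mulh.MUL ; no-port MUL/BR
t=3 i5&i6:blt.BR/and.ALU ; dual
t=4 i7:or.ALU ; RAW r4
t=5 i8&i9:add.ALU/bne.BR ; dual
t=6 i10&i11:or.ALU/xor.ALU ; dual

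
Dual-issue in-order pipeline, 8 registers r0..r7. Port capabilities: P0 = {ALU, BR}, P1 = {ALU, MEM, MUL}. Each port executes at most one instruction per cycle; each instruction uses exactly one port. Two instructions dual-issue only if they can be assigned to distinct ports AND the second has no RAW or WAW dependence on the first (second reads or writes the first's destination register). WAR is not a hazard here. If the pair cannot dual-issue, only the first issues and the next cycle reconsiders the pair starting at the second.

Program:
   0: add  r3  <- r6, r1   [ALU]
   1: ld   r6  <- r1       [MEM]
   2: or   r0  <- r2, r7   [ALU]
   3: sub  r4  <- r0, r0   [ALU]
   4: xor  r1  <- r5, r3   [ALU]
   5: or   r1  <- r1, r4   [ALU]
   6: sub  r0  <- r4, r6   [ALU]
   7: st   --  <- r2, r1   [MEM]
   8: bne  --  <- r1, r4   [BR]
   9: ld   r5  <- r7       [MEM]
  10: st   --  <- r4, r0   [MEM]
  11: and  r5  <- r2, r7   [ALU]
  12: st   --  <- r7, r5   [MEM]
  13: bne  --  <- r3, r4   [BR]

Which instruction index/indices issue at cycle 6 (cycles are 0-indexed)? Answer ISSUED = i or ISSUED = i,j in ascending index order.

ISSUED = 10,11

[0] i0,i1  add+ld  -- 2-wide
[1] i2  or  -- RAW r0
[2] i3,i4  sub+xor  -- 2-wide
[3] i5,i6  or+sub  -- 2-wide
[4] i7,i8  st+bne  -- 2-wide
[5] i9  ld  -- no-port MEM/MEM
[6] i10,i11  st+and  -- 2-wide
[7] i12,i13  st+bne  -- 2-wide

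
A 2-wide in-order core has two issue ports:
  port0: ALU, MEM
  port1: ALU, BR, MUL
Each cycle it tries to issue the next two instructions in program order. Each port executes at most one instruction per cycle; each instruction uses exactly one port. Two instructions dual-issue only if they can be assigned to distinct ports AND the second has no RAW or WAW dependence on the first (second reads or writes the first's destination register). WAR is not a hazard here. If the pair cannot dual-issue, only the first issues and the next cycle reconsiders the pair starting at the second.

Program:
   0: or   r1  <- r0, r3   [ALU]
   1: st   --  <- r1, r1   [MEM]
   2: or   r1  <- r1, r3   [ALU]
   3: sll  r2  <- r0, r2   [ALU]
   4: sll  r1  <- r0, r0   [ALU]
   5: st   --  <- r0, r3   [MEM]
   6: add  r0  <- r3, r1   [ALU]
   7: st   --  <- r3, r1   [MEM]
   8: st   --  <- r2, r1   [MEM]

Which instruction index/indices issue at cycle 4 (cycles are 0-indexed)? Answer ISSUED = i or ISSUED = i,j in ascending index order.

ISSUED = 7

[0] i0  or  -- RAW r1
[1] i1,i2  st;or  -- pair
[2] i3,i4  sll;sll  -- pair
[3] i5,i6  st;add  -- pair
[4] i7  st  -- no-port MEM/MEM
[5] i8  st  -- tail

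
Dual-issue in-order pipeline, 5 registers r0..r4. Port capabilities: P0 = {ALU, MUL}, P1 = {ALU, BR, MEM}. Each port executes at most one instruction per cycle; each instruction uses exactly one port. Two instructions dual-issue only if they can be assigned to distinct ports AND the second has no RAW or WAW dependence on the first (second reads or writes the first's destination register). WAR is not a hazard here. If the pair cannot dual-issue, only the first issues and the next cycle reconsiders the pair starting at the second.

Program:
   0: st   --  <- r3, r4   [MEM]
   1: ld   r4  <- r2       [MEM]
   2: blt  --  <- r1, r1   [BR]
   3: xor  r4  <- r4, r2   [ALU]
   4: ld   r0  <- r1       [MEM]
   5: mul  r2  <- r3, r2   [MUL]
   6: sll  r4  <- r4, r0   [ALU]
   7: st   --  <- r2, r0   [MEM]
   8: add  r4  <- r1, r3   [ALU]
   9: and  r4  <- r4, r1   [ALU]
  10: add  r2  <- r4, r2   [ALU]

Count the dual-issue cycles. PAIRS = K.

PAIRS = 3

  cy0 -> i0 (st.MEM) no-port MEM/MEM
  cy1 -> i1 (ld.MEM) no-port MEM/BR
  cy2 -> i2+i3 (blt.BR xor.ALU) dual
  cy3 -> i4+i5 (ld.MEM mul.MUL) dual
  cy4 -> i6+i7 (sll.ALU st.MEM) dual
  cy5 -> i8 (add.ALU) RAW+WAW r4
  cy6 -> i9 (and.ALU) RAW r4
  cy7 -> i10 (add.ALU) tail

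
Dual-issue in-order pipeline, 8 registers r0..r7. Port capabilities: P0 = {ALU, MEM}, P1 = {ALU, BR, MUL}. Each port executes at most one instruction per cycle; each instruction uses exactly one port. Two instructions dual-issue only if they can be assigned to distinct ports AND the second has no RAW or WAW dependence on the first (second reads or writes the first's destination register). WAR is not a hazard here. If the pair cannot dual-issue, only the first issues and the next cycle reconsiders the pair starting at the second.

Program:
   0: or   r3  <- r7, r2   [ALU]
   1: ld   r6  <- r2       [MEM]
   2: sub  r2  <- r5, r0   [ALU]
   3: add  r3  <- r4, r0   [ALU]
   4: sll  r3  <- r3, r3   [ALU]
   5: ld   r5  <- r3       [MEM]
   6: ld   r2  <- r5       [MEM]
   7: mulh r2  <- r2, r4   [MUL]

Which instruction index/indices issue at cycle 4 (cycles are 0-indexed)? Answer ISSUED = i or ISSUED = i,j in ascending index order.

ISSUED = 6

[0] i0+i1  or.ALU/ld.MEM  -- dual
[1] i2+i3  sub.ALU/add.ALU  -- dual
[2] i4  sll.ALU  -- RAW r3
[3] i5  ld.MEM  -- no-port MEM/MEM
[4] i6  ld.MEM  -- RAW+WAW r2
[5] i7  mulh.MUL  -- tail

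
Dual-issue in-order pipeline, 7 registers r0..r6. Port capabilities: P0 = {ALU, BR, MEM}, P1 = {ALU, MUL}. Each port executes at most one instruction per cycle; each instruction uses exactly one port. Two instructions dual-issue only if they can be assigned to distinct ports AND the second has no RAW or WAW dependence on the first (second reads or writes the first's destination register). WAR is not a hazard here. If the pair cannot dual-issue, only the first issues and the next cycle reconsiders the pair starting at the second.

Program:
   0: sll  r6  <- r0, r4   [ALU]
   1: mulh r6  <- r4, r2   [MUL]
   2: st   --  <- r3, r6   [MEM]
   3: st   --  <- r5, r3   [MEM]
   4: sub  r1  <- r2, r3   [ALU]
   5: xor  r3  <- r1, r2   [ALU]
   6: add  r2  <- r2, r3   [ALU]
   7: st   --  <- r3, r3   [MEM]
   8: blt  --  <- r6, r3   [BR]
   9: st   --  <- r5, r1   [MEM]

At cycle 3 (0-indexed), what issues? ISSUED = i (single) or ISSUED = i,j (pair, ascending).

ISSUED = 3,4

c0: i0 sll  WAW r6
c1: i1 mulh  RAW r6
c2: i2 st  no-port MEM/MEM
c3: i3+i4 st/sub  2-wide
c4: i5 xor  RAW r3
c5: i6+i7 add/st  2-wide
c6: i8 blt  no-port BR/MEM
c7: i9 st  tail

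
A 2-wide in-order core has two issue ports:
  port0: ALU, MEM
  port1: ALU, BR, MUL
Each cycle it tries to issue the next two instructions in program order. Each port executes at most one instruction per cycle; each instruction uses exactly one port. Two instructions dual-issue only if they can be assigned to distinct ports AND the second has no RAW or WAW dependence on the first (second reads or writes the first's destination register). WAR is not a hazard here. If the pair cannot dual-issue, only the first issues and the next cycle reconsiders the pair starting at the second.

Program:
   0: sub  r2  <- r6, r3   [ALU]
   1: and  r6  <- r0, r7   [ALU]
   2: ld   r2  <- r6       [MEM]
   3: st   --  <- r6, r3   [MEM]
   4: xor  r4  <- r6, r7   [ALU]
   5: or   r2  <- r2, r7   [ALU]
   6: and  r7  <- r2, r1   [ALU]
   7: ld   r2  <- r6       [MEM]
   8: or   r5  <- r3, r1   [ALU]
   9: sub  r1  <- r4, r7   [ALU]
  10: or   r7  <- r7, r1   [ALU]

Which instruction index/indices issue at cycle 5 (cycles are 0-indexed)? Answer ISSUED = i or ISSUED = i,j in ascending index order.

ISSUED = 8,9

0. sub.ALU+and.ALU @i0+i1  | dual
1. ld.MEM @i2  | no-port MEM/MEM
2. st.MEM+xor.ALU @i3+i4  | dual
3. or.ALU @i5  | RAW r2
4. and.ALU+ld.MEM @i6+i7  | dual
5. or.ALU+sub.ALU @i8+i9  | dual
6. or.ALU @i10  | tail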